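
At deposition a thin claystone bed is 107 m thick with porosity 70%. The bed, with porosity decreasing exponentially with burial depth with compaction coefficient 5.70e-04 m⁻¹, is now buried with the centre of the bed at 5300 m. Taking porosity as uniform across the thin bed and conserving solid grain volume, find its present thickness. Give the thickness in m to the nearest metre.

Working in km (1 km = 1000 m; β in km⁻¹ = β in m⁻¹ × 1000):
Porosity at 5.3 km: n = 0.7·exp(−0.57×5.3) = 0.0341
Solid-volume conservation: h(1−n) = h₀(1−n₀) ⇒ h = h₀·(1−n₀)/(1−n)
h = 0.107 × (1 − 0.7)/(1 − 0.0341) = 0.107 × 0.3106 = 0.0332 km

33 m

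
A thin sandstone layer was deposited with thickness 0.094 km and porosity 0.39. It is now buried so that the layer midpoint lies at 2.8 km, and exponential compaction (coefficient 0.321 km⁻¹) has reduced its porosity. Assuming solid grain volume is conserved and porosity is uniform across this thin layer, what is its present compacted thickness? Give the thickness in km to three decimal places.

Porosity at 2.8 km: n = 0.39·exp(−0.321×2.8) = 0.1588
Solid-volume conservation: h(1−n) = h₀(1−n₀) ⇒ h = h₀·(1−n₀)/(1−n)
h = 0.094 × (1 − 0.39)/(1 − 0.1588) = 0.094 × 0.7251 = 0.0682 km

0.068 km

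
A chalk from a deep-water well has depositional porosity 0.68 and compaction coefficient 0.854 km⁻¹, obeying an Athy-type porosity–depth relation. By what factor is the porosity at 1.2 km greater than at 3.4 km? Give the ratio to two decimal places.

6.55

n(z₁)/n(z₂) = e^(−k·z₁)/e^(−k·z₂) = e^{k(z₂−z₁)}
= exp(0.854 × 2.2) = exp(1.879) = 6.5456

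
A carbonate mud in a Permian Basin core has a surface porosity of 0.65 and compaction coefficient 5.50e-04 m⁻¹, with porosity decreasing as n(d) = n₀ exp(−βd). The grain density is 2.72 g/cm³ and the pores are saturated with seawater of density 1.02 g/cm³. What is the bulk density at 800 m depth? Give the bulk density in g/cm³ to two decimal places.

2.01 g/cm³

Working in km (1 km = 1000 m; β in km⁻¹ = β in m⁻¹ × 1000):
Porosity at depth: n = 0.65·exp(−0.55×0.8) = 0.65×0.6440 = 0.4186
Bulk density: ρ_b = (1−n)ρ_g + n·ρ_f = 0.5814×2.72 + 0.4186×1.02
       = 1.581 + 0.427 = 2.008 g/cm³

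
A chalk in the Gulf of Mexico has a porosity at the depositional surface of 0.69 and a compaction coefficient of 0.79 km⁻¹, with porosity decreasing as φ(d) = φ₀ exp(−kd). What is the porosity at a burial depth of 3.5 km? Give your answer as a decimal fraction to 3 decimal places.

0.043

φ = φ₀·exp(−k·d) = 0.69 × exp(−0.79 × 3.5) = 0.69 × exp(−2.765)
  = 0.69 × 0.0630 = 0.0435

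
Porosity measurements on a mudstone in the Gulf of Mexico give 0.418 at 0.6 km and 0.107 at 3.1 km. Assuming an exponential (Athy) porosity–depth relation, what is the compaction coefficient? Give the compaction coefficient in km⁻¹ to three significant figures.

Athy: n(z) = n₀ e^(−βz) ⇒ n₁/n₂ = e^{β(z₂−z₁)} ⇒ β = ln(n₁/n₂)/(z₂−z₁)
β = ln(0.418/0.107) / (3.1 − 0.6) = ln(3.907) / 2.5 = 1.3627 / 2.5 = 0.5451 km⁻¹

0.545 km⁻¹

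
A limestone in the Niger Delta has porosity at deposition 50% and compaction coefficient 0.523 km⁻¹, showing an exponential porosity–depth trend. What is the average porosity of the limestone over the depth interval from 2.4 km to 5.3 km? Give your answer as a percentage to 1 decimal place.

⟨φ⟩ = (1/(d₂−d₁)) ∫ φ₀ e^(−cd) dd = φ₀·(e^(−c·d₁) − e^(−c·d₂)) / (c·(d₂−d₁))
e^(−0.523×2.4) = 0.2850; e^(−0.523×5.3) = 0.0625
⟨φ⟩ = 0.5 × (0.2850 − 0.0625) / (0.523 × 2.9) = 0.5 × 0.1467 = 0.0733

7.3%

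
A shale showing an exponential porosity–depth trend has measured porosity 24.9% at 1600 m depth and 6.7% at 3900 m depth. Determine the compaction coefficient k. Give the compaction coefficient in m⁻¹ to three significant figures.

Working in km (1 km = 1000 m; k in km⁻¹ = k in m⁻¹ × 1000):
Athy: phi(d) = phi₀ e^(−kd) ⇒ phi₁/phi₂ = e^{k(d₂−d₁)} ⇒ k = ln(phi₁/phi₂)/(d₂−d₁)
k = ln(0.249/0.067) / (3.9 − 1.6) = ln(3.716) / 2.3 = 1.3128 / 2.3 = 0.5708 km⁻¹

0.000571 m⁻¹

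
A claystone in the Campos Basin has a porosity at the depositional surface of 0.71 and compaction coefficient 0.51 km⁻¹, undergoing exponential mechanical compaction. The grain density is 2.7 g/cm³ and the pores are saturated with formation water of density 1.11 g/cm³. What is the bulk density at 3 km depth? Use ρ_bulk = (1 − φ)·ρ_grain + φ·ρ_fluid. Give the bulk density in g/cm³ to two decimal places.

Porosity at depth: phi = 0.71·exp(−0.51×3) = 0.71×0.2165 = 0.1537
Bulk density: ρ_b = (1−phi)ρ_g + phi·ρ_f = 0.8463×2.7 + 0.1537×1.11
       = 2.285 + 0.171 = 2.456 g/cm³

2.46 g/cm³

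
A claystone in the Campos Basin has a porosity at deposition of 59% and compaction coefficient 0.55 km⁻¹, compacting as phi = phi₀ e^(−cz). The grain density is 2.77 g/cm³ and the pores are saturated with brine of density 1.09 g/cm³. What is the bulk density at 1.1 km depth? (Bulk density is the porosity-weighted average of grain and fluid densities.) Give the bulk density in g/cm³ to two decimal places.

Porosity at depth: phi = 0.59·exp(−0.55×1.1) = 0.59×0.5461 = 0.3222
Bulk density: ρ_b = (1−phi)ρ_g + phi·ρ_f = 0.6778×2.77 + 0.3222×1.09
       = 1.878 + 0.351 = 2.229 g/cm³

2.23 g/cm³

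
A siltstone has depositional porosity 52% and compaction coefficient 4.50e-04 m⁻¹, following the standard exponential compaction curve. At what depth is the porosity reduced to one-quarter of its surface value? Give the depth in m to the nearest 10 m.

Working in km (1 km = 1000 m; c in km⁻¹ = c in m⁻¹ × 1000):
n/n₀ = 1/4 ⇒ exp(−c·z) = 1/4 ⇒ z = ln(4) / c
z = 1.3863 / 0.45 = 3.081 km

3080 m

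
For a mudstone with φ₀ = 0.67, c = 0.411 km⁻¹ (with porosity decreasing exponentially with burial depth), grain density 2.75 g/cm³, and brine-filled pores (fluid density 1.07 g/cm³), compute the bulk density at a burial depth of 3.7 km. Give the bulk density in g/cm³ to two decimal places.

Porosity at depth: φ = 0.67·exp(−0.411×3.7) = 0.67×0.2186 = 0.1464
Bulk density: ρ_b = (1−φ)ρ_g + φ·ρ_f = 0.8536×2.75 + 0.1464×1.07
       = 2.347 + 0.157 = 2.504 g/cm³

2.50 g/cm³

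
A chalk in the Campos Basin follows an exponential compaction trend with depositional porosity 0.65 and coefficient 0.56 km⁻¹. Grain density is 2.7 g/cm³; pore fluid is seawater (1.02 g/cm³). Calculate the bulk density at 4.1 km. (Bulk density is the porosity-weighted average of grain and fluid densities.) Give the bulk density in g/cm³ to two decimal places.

Porosity at depth: n = 0.65·exp(−0.56×4.1) = 0.65×0.1007 = 0.0654
Bulk density: ρ_b = (1−n)ρ_g + n·ρ_f = 0.9346×2.7 + 0.0654×1.02
       = 2.523 + 0.067 = 2.590 g/cm³

2.59 g/cm³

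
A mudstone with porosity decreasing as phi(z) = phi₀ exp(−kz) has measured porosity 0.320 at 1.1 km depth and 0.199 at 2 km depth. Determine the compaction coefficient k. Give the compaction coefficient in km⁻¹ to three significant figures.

0.528 km⁻¹

Athy: phi(z) = phi₀ e^(−kz) ⇒ phi₁/phi₂ = e^{k(z₂−z₁)} ⇒ k = ln(phi₁/phi₂)/(z₂−z₁)
k = ln(0.32/0.199) / (2 − 1.1) = ln(1.608) / 0.9 = 0.4750 / 0.9 = 0.5278 km⁻¹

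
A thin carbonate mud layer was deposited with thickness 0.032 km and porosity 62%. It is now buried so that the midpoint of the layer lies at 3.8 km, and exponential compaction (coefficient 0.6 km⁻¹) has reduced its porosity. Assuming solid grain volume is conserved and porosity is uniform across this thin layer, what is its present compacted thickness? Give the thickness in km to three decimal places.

0.013 km

Porosity at 3.8 km: phi = 0.62·exp(−0.6×3.8) = 0.0634
Solid-volume conservation: h(1−phi) = h₀(1−phi₀) ⇒ h = h₀·(1−phi₀)/(1−phi)
h = 0.032 × (1 − 0.62)/(1 − 0.0634) = 0.032 × 0.4057 = 0.0130 km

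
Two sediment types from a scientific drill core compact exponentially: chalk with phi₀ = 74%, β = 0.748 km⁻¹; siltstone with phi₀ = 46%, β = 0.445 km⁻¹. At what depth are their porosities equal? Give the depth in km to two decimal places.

Set phi₀ₐ e^(−βₐZ) = phi₀ᵦ e^(−βᵦZ) ⇒ ln(phi₀ₐ/phi₀ᵦ) = (βₐ − βᵦ)·Z
Z = ln(0.74/0.46) / (0.748 − 0.445) = 0.4754 / 0.303 = 1.569 km

1.57 km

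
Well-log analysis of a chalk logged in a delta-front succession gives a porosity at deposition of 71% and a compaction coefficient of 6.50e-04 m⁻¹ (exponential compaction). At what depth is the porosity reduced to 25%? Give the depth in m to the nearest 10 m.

Working in km (1 km = 1000 m; β in km⁻¹ = β in m⁻¹ × 1000):
Invert Athy's law: z = ln(phi₀/phi) / β
z = ln(0.71/0.25) / 0.65 = ln(2.84) / 0.65 = 1.0438 / 0.65 = 1.606 km

1610 m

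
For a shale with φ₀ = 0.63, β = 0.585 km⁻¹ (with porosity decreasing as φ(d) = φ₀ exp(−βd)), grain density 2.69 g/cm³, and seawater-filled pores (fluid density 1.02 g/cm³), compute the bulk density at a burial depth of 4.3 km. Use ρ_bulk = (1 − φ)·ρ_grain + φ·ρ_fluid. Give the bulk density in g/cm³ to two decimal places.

2.60 g/cm³

Porosity at depth: φ = 0.63·exp(−0.585×4.3) = 0.63×0.0808 = 0.0509
Bulk density: ρ_b = (1−φ)ρ_g + φ·ρ_f = 0.9491×2.69 + 0.0509×1.02
       = 2.553 + 0.052 = 2.605 g/cm³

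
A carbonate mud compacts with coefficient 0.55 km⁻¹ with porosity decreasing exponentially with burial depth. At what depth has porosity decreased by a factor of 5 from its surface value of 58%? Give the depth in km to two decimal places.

2.93 km

n/n₀ = 1/5 ⇒ exp(−k·Z) = 1/5 ⇒ Z = ln(5) / k
Z = 1.6094 / 0.55 = 2.926 km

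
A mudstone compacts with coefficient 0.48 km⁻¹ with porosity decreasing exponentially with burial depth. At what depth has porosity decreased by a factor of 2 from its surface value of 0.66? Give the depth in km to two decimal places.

φ/φ₀ = 1/2 ⇒ exp(−c·Z) = 1/2 ⇒ Z = ln(2) / c
Z = 0.6931 / 0.48 = 1.444 km

1.44 km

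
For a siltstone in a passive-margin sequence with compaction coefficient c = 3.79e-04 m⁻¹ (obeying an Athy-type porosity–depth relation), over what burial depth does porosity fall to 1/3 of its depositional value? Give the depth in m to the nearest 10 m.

2900 m

Working in km (1 km = 1000 m; c in km⁻¹ = c in m⁻¹ × 1000):
n/n₀ = 1/3 ⇒ exp(−c·z) = 1/3 ⇒ z = ln(3) / c
z = 1.0986 / 0.379 = 2.899 km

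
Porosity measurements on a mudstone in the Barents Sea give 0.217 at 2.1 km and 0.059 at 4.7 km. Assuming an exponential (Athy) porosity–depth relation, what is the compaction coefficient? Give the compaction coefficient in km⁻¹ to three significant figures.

0.501 km⁻¹

Athy: φ(Z) = φ₀ e^(−βZ) ⇒ φ₁/φ₂ = e^{β(Z₂−Z₁)} ⇒ β = ln(φ₁/φ₂)/(Z₂−Z₁)
β = ln(0.217/0.059) / (4.7 − 2.1) = ln(3.678) / 2.6 = 1.3024 / 2.6 = 0.5009 km⁻¹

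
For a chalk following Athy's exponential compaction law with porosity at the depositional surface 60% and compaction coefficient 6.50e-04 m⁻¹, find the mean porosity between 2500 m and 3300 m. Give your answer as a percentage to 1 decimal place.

Working in km (1 km = 1000 m; β in km⁻¹ = β in m⁻¹ × 1000):
⟨n⟩ = (1/(z₂−z₁)) ∫ n₀ e^(−βz) dz = n₀·(e^(−β·z₁) − e^(−β·z₂)) / (β·(z₂−z₁))
e^(−0.65×2.5) = 0.1969; e^(−0.65×3.3) = 0.1171
⟨n⟩ = 0.6 × (0.1969 − 0.1171) / (0.65 × 0.8) = 0.6 × 0.1535 = 0.0921

9.2%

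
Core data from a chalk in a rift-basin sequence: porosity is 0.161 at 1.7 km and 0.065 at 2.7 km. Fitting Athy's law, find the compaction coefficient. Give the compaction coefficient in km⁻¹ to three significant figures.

Athy: φ(z) = φ₀ e^(−βz) ⇒ φ₁/φ₂ = e^{β(z₂−z₁)} ⇒ β = ln(φ₁/φ₂)/(z₂−z₁)
β = ln(0.161/0.065) / (2.7 − 1.7) = ln(2.477) / 1 = 0.9070 / 1 = 0.907 km⁻¹

0.907 km⁻¹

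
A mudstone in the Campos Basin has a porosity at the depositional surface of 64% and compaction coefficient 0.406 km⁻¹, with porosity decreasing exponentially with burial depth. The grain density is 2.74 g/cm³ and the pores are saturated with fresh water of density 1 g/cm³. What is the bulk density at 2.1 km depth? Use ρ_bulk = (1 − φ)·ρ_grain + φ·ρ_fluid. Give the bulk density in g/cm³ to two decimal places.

Porosity at depth: phi = 0.64·exp(−0.406×2.1) = 0.64×0.4263 = 0.2728
Bulk density: ρ_b = (1−phi)ρ_g + phi·ρ_f = 0.7272×2.74 + 0.2728×1
       = 1.992 + 0.273 = 2.265 g/cm³

2.27 g/cm³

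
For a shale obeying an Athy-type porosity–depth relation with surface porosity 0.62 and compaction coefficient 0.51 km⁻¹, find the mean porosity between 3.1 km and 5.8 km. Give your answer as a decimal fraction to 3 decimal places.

⟨phi⟩ = (1/(z₂−z₁)) ∫ phi₀ e^(−kz) dz = phi₀·(e^(−k·z₁) − e^(−k·z₂)) / (k·(z₂−z₁))
e^(−0.51×3.1) = 0.2058; e^(−0.51×5.8) = 0.0519
⟨phi⟩ = 0.62 × (0.2058 − 0.0519) / (0.51 × 2.7) = 0.62 × 0.1117 = 0.0693

0.069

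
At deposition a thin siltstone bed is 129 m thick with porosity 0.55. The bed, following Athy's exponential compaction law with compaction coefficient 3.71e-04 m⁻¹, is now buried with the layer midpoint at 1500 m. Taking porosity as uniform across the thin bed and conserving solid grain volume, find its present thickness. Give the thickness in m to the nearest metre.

85 m

Working in km (1 km = 1000 m; c in km⁻¹ = c in m⁻¹ × 1000):
Porosity at 1.5 km: phi = 0.55·exp(−0.371×1.5) = 0.3153
Solid-volume conservation: h(1−phi) = h₀(1−phi₀) ⇒ h = h₀·(1−phi₀)/(1−phi)
h = 0.129 × (1 − 0.55)/(1 − 0.3153) = 0.129 × 0.6572 = 0.0848 km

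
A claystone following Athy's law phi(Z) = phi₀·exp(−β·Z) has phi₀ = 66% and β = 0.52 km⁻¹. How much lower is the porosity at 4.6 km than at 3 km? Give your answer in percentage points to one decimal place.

7.8 percentage points

phi(3) = 0.66·e^(−0.52×3) = 0.1387
phi(4.6) = 0.66·e^(−0.52×4.6) = 0.0604
Δphi = 0.1387 − 0.0604 = 0.0783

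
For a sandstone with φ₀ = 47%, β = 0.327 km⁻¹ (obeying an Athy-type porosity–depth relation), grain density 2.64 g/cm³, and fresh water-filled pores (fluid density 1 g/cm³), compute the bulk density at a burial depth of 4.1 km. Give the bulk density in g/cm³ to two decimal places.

Porosity at depth: φ = 0.47·exp(−0.327×4.1) = 0.47×0.2617 = 0.1230
Bulk density: ρ_b = (1−φ)ρ_g + φ·ρ_f = 0.8770×2.64 + 0.1230×1
       = 2.315 + 0.123 = 2.438 g/cm³

2.44 g/cm³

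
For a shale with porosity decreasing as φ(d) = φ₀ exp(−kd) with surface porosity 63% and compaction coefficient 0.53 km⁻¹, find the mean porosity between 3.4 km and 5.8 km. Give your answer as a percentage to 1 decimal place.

5.9%

⟨φ⟩ = (1/(d₂−d₁)) ∫ φ₀ e^(−kd) dd = φ₀·(e^(−k·d₁) − e^(−k·d₂)) / (k·(d₂−d₁))
e^(−0.53×3.4) = 0.1650; e^(−0.53×5.8) = 0.0462
⟨φ⟩ = 0.63 × (0.1650 − 0.0462) / (0.53 × 2.4) = 0.63 × 0.0933 = 0.0588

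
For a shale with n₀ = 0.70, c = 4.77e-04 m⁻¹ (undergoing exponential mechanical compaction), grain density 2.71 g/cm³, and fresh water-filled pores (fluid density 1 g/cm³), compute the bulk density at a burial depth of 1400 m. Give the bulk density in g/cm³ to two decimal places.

Working in km (1 km = 1000 m; c in km⁻¹ = c in m⁻¹ × 1000):
Porosity at depth: n = 0.7·exp(−0.477×1.4) = 0.7×0.5128 = 0.3590
Bulk density: ρ_b = (1−n)ρ_g + n·ρ_f = 0.6410×2.71 + 0.3590×1
       = 1.737 + 0.359 = 2.096 g/cm³

2.10 g/cm³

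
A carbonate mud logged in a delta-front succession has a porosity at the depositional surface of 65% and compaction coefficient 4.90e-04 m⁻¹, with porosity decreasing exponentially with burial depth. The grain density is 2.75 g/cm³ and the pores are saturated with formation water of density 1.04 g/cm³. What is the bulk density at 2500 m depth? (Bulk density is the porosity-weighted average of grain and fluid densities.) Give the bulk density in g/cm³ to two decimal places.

Working in km (1 km = 1000 m; c in km⁻¹ = c in m⁻¹ × 1000):
Porosity at depth: φ = 0.65·exp(−0.49×2.5) = 0.65×0.2938 = 0.1909
Bulk density: ρ_b = (1−φ)ρ_g + φ·ρ_f = 0.8091×2.75 + 0.1909×1.04
       = 2.225 + 0.199 = 2.423 g/cm³

2.42 g/cm³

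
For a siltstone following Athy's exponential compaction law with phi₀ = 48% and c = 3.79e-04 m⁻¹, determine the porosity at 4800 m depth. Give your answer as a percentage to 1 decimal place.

7.8%

Working in km (1 km = 1000 m; c in km⁻¹ = c in m⁻¹ × 1000):
phi = phi₀·exp(−c·Z) = 0.48 × exp(−0.379 × 4.8) = 0.48 × exp(−1.819)
  = 0.48 × 0.1622 = 0.0778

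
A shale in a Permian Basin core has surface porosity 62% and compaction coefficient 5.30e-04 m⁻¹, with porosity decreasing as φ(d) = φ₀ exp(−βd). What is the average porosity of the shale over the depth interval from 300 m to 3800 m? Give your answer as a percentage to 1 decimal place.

24.0%

Working in km (1 km = 1000 m; β in km⁻¹ = β in m⁻¹ × 1000):
⟨φ⟩ = (1/(d₂−d₁)) ∫ φ₀ e^(−βd) dd = φ₀·(e^(−β·d₁) − e^(−β·d₂)) / (β·(d₂−d₁))
e^(−0.53×0.3) = 0.8530; e^(−0.53×3.8) = 0.1335
⟨φ⟩ = 0.62 × (0.8530 − 0.1335) / (0.53 × 3.5) = 0.62 × 0.3879 = 0.2405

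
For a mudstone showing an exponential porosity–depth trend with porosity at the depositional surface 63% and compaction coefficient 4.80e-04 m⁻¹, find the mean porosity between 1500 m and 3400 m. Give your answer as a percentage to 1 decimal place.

20.1%

Working in km (1 km = 1000 m; k in km⁻¹ = k in m⁻¹ × 1000):
⟨n⟩ = (1/(d₂−d₁)) ∫ n₀ e^(−kd) dd = n₀·(e^(−k·d₁) − e^(−k·d₂)) / (k·(d₂−d₁))
e^(−0.48×1.5) = 0.4868; e^(−0.48×3.4) = 0.1955
⟨n⟩ = 0.63 × (0.4868 − 0.1955) / (0.48 × 1.9) = 0.63 × 0.3193 = 0.2012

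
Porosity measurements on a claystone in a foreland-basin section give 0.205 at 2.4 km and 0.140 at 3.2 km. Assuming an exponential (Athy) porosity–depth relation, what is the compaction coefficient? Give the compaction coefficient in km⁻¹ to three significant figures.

0.477 km⁻¹

Athy: n(d) = n₀ e^(−cd) ⇒ n₁/n₂ = e^{c(d₂−d₁)} ⇒ c = ln(n₁/n₂)/(d₂−d₁)
c = ln(0.205/0.14) / (3.2 − 2.4) = ln(1.464) / 0.8 = 0.3814 / 0.8 = 0.4767 km⁻¹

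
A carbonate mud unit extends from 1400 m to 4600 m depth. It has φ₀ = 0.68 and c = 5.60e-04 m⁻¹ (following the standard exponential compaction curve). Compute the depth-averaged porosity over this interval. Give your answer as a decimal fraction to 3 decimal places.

Working in km (1 km = 1000 m; c in km⁻¹ = c in m⁻¹ × 1000):
⟨φ⟩ = (1/(Z₂−Z₁)) ∫ φ₀ e^(−cZ) dZ = φ₀·(e^(−c·Z₁) − e^(−c·Z₂)) / (c·(Z₂−Z₁))
e^(−0.56×1.4) = 0.4566; e^(−0.56×4.6) = 0.0761
⟨φ⟩ = 0.68 × (0.4566 − 0.0761) / (0.56 × 3.2) = 0.68 × 0.2123 = 0.1444

0.144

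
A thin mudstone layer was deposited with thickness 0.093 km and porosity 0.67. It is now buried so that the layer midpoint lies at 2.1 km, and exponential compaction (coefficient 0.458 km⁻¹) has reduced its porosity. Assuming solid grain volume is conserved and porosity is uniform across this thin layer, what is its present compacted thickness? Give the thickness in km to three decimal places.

0.041 km

Porosity at 2.1 km: phi = 0.67·exp(−0.458×2.1) = 0.2561
Solid-volume conservation: h(1−phi) = h₀(1−phi₀) ⇒ h = h₀·(1−phi₀)/(1−phi)
h = 0.093 × (1 − 0.67)/(1 − 0.2561) = 0.093 × 0.4436 = 0.0413 km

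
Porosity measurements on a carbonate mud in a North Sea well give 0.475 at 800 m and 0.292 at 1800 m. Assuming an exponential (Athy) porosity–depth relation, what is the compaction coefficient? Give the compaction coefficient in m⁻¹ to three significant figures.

0.000487 m⁻¹

Working in km (1 km = 1000 m; c in km⁻¹ = c in m⁻¹ × 1000):
Athy: φ(z) = φ₀ e^(−cz) ⇒ φ₁/φ₂ = e^{c(z₂−z₁)} ⇒ c = ln(φ₁/φ₂)/(z₂−z₁)
c = ln(0.475/0.292) / (1.8 − 0.8) = ln(1.627) / 1 = 0.4866 / 1 = 0.4866 km⁻¹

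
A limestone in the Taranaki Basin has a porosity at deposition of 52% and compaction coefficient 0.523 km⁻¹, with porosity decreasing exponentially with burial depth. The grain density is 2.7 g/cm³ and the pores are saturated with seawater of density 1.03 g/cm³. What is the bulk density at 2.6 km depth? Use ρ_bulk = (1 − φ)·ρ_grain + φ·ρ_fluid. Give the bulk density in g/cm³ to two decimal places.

2.48 g/cm³

Porosity at depth: phi = 0.52·exp(−0.523×2.6) = 0.52×0.2567 = 0.1335
Bulk density: ρ_b = (1−phi)ρ_g + phi·ρ_f = 0.8665×2.7 + 0.1335×1.03
       = 2.340 + 0.137 = 2.477 g/cm³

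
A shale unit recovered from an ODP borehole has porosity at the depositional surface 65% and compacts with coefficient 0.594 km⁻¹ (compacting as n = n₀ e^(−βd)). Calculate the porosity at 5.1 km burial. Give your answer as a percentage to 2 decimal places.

n = n₀·exp(−β·d) = 0.65 × exp(−0.594 × 5.1) = 0.65 × exp(−3.029)
  = 0.65 × 0.0483 = 0.0314

3.14%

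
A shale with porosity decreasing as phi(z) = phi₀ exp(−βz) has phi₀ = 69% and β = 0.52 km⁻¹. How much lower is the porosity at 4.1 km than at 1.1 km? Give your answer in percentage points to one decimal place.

30.8 percentage points

phi(1.1) = 0.69·e^(−0.52×1.1) = 0.3894
phi(4.1) = 0.69·e^(−0.52×4.1) = 0.0818
Δphi = 0.3894 − 0.0818 = 0.3076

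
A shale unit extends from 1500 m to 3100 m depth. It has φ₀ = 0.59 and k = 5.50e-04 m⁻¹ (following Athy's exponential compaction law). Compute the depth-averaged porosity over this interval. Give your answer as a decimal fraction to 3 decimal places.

0.172

Working in km (1 km = 1000 m; k in km⁻¹ = k in m⁻¹ × 1000):
⟨φ⟩ = (1/(d₂−d₁)) ∫ φ₀ e^(−kd) dd = φ₀·(e^(−k·d₁) − e^(−k·d₂)) / (k·(d₂−d₁))
e^(−0.55×1.5) = 0.4382; e^(−0.55×3.1) = 0.1818
⟨φ⟩ = 0.59 × (0.4382 − 0.1818) / (0.55 × 1.6) = 0.59 × 0.2914 = 0.1719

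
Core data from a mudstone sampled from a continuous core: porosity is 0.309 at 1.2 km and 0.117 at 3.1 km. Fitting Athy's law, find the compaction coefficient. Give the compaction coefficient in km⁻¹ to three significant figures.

Athy: phi(z) = phi₀ e^(−kz) ⇒ phi₁/phi₂ = e^{k(z₂−z₁)} ⇒ k = ln(phi₁/phi₂)/(z₂−z₁)
k = ln(0.309/0.117) / (3.1 − 1.2) = ln(2.641) / 1.9 = 0.9712 / 1.9 = 0.5111 km⁻¹

0.511 km⁻¹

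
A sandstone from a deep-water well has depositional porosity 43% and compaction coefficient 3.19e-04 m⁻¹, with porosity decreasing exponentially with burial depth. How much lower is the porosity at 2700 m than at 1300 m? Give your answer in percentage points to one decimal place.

Working in km (1 km = 1000 m; β in km⁻¹ = β in m⁻¹ × 1000):
φ(1.3) = 0.43·e^(−0.319×1.3) = 0.2840
φ(2.7) = 0.43·e^(−0.319×2.7) = 0.1817
Δφ = 0.2840 − 0.1817 = 0.1023

10.2 percentage points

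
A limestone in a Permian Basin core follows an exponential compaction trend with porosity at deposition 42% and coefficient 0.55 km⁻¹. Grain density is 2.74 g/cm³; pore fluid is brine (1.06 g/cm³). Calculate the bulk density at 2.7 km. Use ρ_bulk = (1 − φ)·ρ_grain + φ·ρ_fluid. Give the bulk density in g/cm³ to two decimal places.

2.58 g/cm³

Porosity at depth: phi = 0.42·exp(−0.55×2.7) = 0.42×0.2265 = 0.0951
Bulk density: ρ_b = (1−phi)ρ_g + phi·ρ_f = 0.9049×2.74 + 0.0951×1.06
       = 2.479 + 0.101 = 2.580 g/cm³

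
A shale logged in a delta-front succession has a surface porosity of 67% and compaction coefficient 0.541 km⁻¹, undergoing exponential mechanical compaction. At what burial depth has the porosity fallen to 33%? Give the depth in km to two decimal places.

1.31 km

Invert Athy's law: d = ln(phi₀/phi) / k
d = ln(0.67/0.33) / 0.541 = ln(2.03) / 0.541 = 0.7082 / 0.541 = 1.309 km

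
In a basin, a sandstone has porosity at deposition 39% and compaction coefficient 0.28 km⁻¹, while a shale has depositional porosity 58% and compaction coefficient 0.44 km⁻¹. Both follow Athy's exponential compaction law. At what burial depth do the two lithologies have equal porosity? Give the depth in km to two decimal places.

Set φ₀ₐ e^(−cₐZ) = φ₀ᵦ e^(−cᵦZ) ⇒ ln(φ₀ₐ/φ₀ᵦ) = (cₐ − cᵦ)·Z
Z = ln(0.39/0.58) / (0.28 − 0.44) = -0.3969 / -0.16 = 2.481 km

2.48 km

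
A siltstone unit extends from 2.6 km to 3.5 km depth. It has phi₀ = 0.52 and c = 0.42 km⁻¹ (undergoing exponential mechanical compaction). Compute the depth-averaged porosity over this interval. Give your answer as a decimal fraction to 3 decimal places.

0.145

⟨phi⟩ = (1/(z₂−z₁)) ∫ phi₀ e^(−cz) dz = phi₀·(e^(−c·z₁) − e^(−c·z₂)) / (c·(z₂−z₁))
e^(−0.42×2.6) = 0.3355; e^(−0.42×3.5) = 0.2299
⟨phi⟩ = 0.52 × (0.3355 − 0.2299) / (0.42 × 0.9) = 0.52 × 0.2794 = 0.1453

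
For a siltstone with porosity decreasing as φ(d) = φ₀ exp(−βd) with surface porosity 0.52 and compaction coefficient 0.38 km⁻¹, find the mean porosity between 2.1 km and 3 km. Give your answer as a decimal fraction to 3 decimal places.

0.198

⟨φ⟩ = (1/(d₂−d₁)) ∫ φ₀ e^(−βd) dd = φ₀·(e^(−β·d₁) − e^(−β·d₂)) / (β·(d₂−d₁))
e^(−0.38×2.1) = 0.4502; e^(−0.38×3) = 0.3198
⟨φ⟩ = 0.52 × (0.4502 − 0.3198) / (0.38 × 0.9) = 0.52 × 0.3813 = 0.1983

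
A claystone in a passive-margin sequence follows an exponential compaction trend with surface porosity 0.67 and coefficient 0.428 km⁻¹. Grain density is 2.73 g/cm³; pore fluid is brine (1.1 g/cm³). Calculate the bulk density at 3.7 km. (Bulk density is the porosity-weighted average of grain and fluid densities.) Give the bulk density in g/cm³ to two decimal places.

2.51 g/cm³

Porosity at depth: n = 0.67·exp(−0.428×3.7) = 0.67×0.2052 = 0.1375
Bulk density: ρ_b = (1−n)ρ_g + n·ρ_f = 0.8625×2.73 + 0.1375×1.1
       = 2.355 + 0.151 = 2.506 g/cm³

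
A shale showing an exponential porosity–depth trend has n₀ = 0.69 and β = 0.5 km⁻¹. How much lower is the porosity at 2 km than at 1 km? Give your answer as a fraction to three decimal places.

0.165

n(1) = 0.69·e^(−0.5×1) = 0.4185
n(2) = 0.69·e^(−0.5×2) = 0.2538
Δn = 0.4185 − 0.2538 = 0.1647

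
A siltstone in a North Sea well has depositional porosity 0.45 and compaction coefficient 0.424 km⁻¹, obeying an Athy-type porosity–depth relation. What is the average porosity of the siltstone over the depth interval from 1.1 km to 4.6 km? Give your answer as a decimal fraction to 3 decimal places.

0.147

⟨phi⟩ = (1/(d₂−d₁)) ∫ phi₀ e^(−kd) dd = phi₀·(e^(−k·d₁) − e^(−k·d₂)) / (k·(d₂−d₁))
e^(−0.424×1.1) = 0.6273; e^(−0.424×4.6) = 0.1422
⟨phi⟩ = 0.45 × (0.6273 − 0.1422) / (0.424 × 3.5) = 0.45 × 0.3268 = 0.1471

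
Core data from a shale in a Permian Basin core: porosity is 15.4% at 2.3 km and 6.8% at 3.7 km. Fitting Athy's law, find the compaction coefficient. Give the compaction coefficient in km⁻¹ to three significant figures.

Athy: n(Z) = n₀ e^(−βZ) ⇒ n₁/n₂ = e^{β(Z₂−Z₁)} ⇒ β = ln(n₁/n₂)/(Z₂−Z₁)
β = ln(0.154/0.068) / (3.7 − 2.3) = ln(2.265) / 1.4 = 0.8174 / 1.4 = 0.5839 km⁻¹

0.584 km⁻¹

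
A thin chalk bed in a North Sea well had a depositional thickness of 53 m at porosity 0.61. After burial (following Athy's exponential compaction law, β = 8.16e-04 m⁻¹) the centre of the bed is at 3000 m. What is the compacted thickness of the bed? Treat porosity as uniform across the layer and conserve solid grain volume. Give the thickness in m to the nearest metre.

Working in km (1 km = 1000 m; β in km⁻¹ = β in m⁻¹ × 1000):
Porosity at 3 km: phi = 0.61·exp(−0.816×3) = 0.0527
Solid-volume conservation: h(1−phi) = h₀(1−phi₀) ⇒ h = h₀·(1−phi₀)/(1−phi)
h = 0.053 × (1 − 0.61)/(1 − 0.0527) = 0.053 × 0.4117 = 0.0218 km

22 m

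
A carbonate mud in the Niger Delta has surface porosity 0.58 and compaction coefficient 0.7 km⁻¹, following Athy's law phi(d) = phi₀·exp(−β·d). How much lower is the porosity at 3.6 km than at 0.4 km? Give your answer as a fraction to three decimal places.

phi(0.4) = 0.58·e^(−0.7×0.4) = 0.4384
phi(3.6) = 0.58·e^(−0.7×3.6) = 0.0467
Δphi = 0.4384 − 0.0467 = 0.3917

0.392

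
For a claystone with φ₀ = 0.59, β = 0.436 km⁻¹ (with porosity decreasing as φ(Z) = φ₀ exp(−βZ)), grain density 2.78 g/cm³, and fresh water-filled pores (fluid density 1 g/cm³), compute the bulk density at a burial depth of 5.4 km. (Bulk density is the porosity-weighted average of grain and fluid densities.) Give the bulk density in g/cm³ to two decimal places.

Porosity at depth: φ = 0.59·exp(−0.436×5.4) = 0.59×0.0950 = 0.0560
Bulk density: ρ_b = (1−φ)ρ_g + φ·ρ_f = 0.9440×2.78 + 0.0560×1
       = 2.624 + 0.056 = 2.680 g/cm³

2.68 g/cm³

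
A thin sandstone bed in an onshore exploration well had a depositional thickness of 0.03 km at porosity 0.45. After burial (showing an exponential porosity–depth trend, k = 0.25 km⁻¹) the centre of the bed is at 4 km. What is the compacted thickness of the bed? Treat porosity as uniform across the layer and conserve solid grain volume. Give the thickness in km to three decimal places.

Porosity at 4 km: phi = 0.45·exp(−0.25×4) = 0.1655
Solid-volume conservation: h(1−phi) = h₀(1−phi₀) ⇒ h = h₀·(1−phi₀)/(1−phi)
h = 0.03 × (1 − 0.45)/(1 − 0.1655) = 0.03 × 0.6591 = 0.0198 km

0.020 km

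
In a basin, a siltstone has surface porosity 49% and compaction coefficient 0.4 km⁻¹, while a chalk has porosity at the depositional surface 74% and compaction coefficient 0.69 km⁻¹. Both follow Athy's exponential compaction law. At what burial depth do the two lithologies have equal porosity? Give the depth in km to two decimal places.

1.42 km

Set n₀ₐ e^(−cₐd) = n₀ᵦ e^(−cᵦd) ⇒ ln(n₀ₐ/n₀ᵦ) = (cₐ − cᵦ)·d
d = ln(0.49/0.74) / (0.4 − 0.69) = -0.4122 / -0.29 = 1.422 km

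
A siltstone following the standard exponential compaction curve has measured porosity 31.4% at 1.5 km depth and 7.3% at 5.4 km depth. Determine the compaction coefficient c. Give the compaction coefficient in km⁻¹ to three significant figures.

0.374 km⁻¹

Athy: φ(z) = φ₀ e^(−cz) ⇒ φ₁/φ₂ = e^{c(z₂−z₁)} ⇒ c = ln(φ₁/φ₂)/(z₂−z₁)
c = ln(0.314/0.073) / (5.4 − 1.5) = ln(4.301) / 3.9 = 1.4589 / 3.9 = 0.3741 km⁻¹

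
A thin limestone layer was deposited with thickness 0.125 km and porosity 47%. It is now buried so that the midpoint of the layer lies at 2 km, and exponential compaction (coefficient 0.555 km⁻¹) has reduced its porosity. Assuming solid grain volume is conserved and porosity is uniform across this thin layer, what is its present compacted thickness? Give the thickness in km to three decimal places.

Porosity at 2 km: φ = 0.47·exp(−0.555×2) = 0.1549
Solid-volume conservation: h(1−φ) = h₀(1−φ₀) ⇒ h = h₀·(1−φ₀)/(1−φ)
h = 0.125 × (1 − 0.47)/(1 − 0.1549) = 0.125 × 0.6271 = 0.0784 km

0.078 km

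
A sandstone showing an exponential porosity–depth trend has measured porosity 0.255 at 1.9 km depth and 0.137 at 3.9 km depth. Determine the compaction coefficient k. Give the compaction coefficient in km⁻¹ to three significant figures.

0.311 km⁻¹

Athy: n(Z) = n₀ e^(−kZ) ⇒ n₁/n₂ = e^{k(Z₂−Z₁)} ⇒ k = ln(n₁/n₂)/(Z₂−Z₁)
k = ln(0.255/0.137) / (3.9 − 1.9) = ln(1.861) / 2 = 0.6213 / 2 = 0.3106 km⁻¹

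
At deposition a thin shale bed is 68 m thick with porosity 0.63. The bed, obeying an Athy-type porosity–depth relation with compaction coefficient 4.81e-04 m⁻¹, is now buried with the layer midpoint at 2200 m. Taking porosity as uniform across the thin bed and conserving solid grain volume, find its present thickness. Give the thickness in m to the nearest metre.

Working in km (1 km = 1000 m; k in km⁻¹ = k in m⁻¹ × 1000):
Porosity at 2.2 km: n = 0.63·exp(−0.481×2.2) = 0.2187
Solid-volume conservation: h(1−n) = h₀(1−n₀) ⇒ h = h₀·(1−n₀)/(1−n)
h = 0.068 × (1 − 0.63)/(1 − 0.2187) = 0.068 × 0.4735 = 0.0322 km

32 m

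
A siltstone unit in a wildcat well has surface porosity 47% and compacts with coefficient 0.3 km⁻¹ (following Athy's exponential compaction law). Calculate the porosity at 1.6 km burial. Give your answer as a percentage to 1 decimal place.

φ = φ₀·exp(−k·d) = 0.47 × exp(−0.3 × 1.6) = 0.47 × exp(−0.48)
  = 0.47 × 0.6188 = 0.2908

29.1%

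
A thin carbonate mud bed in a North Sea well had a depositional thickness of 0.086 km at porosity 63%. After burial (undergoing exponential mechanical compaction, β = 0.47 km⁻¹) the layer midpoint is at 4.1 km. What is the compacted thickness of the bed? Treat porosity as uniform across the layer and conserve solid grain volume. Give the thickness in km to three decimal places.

0.035 km

Porosity at 4.1 km: φ = 0.63·exp(−0.47×4.1) = 0.0917
Solid-volume conservation: h(1−φ) = h₀(1−φ₀) ⇒ h = h₀·(1−φ₀)/(1−φ)
h = 0.086 × (1 − 0.63)/(1 − 0.0917) = 0.086 × 0.4074 = 0.0350 km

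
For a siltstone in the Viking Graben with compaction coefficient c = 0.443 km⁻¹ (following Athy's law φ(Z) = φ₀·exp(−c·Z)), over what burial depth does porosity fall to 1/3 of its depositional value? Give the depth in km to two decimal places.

2.48 km

φ/φ₀ = 1/3 ⇒ exp(−c·Z) = 1/3 ⇒ Z = ln(3) / c
Z = 1.0986 / 0.443 = 2.480 km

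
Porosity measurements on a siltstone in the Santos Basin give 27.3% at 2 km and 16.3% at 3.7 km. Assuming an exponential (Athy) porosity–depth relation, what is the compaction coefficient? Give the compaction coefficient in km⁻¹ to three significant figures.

0.303 km⁻¹

Athy: phi(d) = phi₀ e^(−βd) ⇒ phi₁/phi₂ = e^{β(d₂−d₁)} ⇒ β = ln(phi₁/phi₂)/(d₂−d₁)
β = ln(0.273/0.163) / (3.7 − 2) = ln(1.675) / 1.7 = 0.5157 / 1.7 = 0.3034 km⁻¹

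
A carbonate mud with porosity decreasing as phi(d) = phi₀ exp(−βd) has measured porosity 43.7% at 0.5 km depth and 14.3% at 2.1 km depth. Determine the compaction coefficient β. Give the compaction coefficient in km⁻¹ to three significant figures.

Athy: phi(d) = phi₀ e^(−βd) ⇒ phi₁/phi₂ = e^{β(d₂−d₁)} ⇒ β = ln(phi₁/phi₂)/(d₂−d₁)
β = ln(0.437/0.143) / (2.1 − 0.5) = ln(3.056) / 1.6 = 1.1171 / 1.6 = 0.6982 km⁻¹

0.698 km⁻¹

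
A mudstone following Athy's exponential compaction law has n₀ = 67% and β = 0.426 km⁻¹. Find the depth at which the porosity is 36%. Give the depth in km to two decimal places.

1.46 km

Invert Athy's law: d = ln(n₀/n) / β
d = ln(0.67/0.36) / 0.426 = ln(1.861) / 0.426 = 0.6212 / 0.426 = 1.458 km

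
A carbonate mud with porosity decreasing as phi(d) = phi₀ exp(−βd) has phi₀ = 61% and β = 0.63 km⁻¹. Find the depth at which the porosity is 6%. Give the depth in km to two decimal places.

Invert Athy's law: d = ln(phi₀/phi) / β
d = ln(0.61/0.06) / 0.63 = ln(10.17) / 0.63 = 2.3191 / 0.63 = 3.681 km

3.68 km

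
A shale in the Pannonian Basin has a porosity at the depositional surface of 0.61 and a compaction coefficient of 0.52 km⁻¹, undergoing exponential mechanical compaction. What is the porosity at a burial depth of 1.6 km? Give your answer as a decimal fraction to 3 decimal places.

0.265

n = n₀·exp(−β·Z) = 0.61 × exp(−0.52 × 1.6) = 0.61 × exp(−0.832)
  = 0.61 × 0.4352 = 0.2655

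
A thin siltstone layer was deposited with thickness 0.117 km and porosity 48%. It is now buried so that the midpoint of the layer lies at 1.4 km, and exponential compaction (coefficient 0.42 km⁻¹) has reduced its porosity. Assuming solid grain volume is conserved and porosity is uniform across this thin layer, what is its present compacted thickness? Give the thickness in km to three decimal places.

Porosity at 1.4 km: φ = 0.48·exp(−0.42×1.4) = 0.2666
Solid-volume conservation: h(1−φ) = h₀(1−φ₀) ⇒ h = h₀·(1−φ₀)/(1−φ)
h = 0.117 × (1 − 0.48)/(1 − 0.2666) = 0.117 × 0.7090 = 0.0830 km

0.083 km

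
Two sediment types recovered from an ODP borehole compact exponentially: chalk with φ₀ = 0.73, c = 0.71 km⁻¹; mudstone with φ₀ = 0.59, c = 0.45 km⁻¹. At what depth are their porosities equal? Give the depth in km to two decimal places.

0.82 km

Set φ₀ₐ e^(−cₐd) = φ₀ᵦ e^(−cᵦd) ⇒ ln(φ₀ₐ/φ₀ᵦ) = (cₐ − cᵦ)·d
d = ln(0.73/0.59) / (0.71 − 0.45) = 0.2129 / 0.26 = 0.819 km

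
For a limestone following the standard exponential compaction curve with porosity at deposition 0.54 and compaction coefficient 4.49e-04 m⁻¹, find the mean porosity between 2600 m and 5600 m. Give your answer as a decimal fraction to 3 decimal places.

Working in km (1 km = 1000 m; k in km⁻¹ = k in m⁻¹ × 1000):
⟨φ⟩ = (1/(z₂−z₁)) ∫ φ₀ e^(−kz) dz = φ₀·(e^(−k·z₁) − e^(−k·z₂)) / (k·(z₂−z₁))
e^(−0.449×2.6) = 0.3112; e^(−0.449×5.6) = 0.0809
⟨φ⟩ = 0.54 × (0.3112 − 0.0809) / (0.449 × 3) = 0.54 × 0.1709 = 0.0923

0.092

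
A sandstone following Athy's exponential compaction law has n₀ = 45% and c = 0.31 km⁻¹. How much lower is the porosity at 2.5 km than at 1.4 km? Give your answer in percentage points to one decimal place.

8.4 percentage points

n(1.4) = 0.45·e^(−0.31×1.4) = 0.2916
n(2.5) = 0.45·e^(−0.31×2.5) = 0.2073
Δn = 0.2916 − 0.2073 = 0.0842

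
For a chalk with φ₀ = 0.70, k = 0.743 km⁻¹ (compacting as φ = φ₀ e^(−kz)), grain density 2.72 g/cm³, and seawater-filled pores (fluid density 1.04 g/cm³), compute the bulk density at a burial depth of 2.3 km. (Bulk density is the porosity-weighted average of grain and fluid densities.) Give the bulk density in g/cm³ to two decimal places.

2.51 g/cm³

Porosity at depth: φ = 0.7·exp(−0.743×2.3) = 0.7×0.1811 = 0.1267
Bulk density: ρ_b = (1−φ)ρ_g + φ·ρ_f = 0.8733×2.72 + 0.1267×1.04
       = 2.375 + 0.132 = 2.507 g/cm³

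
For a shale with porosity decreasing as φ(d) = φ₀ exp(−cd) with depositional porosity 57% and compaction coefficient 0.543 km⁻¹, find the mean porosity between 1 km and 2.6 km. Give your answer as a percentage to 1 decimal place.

⟨φ⟩ = (1/(d₂−d₁)) ∫ φ₀ e^(−cd) dd = φ₀·(e^(−c·d₁) − e^(−c·d₂)) / (c·(d₂−d₁))
e^(−0.543×1) = 0.5810; e^(−0.543×2.6) = 0.2437
⟨φ⟩ = 0.57 × (0.5810 − 0.2437) / (0.543 × 1.6) = 0.57 × 0.3882 = 0.2213

22.1%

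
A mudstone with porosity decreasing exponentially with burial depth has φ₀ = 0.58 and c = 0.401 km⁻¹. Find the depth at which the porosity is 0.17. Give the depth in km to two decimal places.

Invert Athy's law: d = ln(φ₀/φ) / c
d = ln(0.58/0.17) / 0.401 = ln(3.412) / 0.401 = 1.2272 / 0.401 = 3.060 km

3.06 km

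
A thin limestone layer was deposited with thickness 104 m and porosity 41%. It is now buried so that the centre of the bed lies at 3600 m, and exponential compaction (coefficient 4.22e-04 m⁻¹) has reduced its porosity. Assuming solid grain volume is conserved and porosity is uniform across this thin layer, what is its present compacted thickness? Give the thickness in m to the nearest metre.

67 m

Working in km (1 km = 1000 m; β in km⁻¹ = β in m⁻¹ × 1000):
Porosity at 3.6 km: φ = 0.41·exp(−0.422×3.6) = 0.0897
Solid-volume conservation: h(1−φ) = h₀(1−φ₀) ⇒ h = h₀·(1−φ₀)/(1−φ)
h = 0.104 × (1 − 0.41)/(1 − 0.0897) = 0.104 × 0.6482 = 0.0674 km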